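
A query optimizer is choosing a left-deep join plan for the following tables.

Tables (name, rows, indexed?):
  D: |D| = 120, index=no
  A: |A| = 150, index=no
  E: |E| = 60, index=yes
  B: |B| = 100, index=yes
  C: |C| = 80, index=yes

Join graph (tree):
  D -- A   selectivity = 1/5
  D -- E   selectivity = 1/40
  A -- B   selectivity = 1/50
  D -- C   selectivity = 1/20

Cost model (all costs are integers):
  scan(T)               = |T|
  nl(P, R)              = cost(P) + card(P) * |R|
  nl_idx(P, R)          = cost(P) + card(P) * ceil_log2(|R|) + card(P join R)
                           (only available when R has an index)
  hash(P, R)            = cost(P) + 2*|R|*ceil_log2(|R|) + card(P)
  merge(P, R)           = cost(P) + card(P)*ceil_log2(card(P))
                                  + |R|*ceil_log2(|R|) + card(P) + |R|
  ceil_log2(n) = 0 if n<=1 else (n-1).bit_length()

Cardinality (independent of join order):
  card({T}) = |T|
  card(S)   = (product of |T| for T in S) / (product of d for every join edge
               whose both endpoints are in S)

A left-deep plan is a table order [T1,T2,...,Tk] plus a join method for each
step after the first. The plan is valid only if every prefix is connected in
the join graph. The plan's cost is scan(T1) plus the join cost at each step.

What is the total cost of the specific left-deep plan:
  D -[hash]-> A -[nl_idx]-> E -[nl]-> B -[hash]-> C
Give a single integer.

step 1: scan D: cost=120, card=120
step 2: join A via hash
    card(P join A) = 120*150/(5) = 3600
    cost = 120 + 2*150*8 + 120 = 2640
step 3: join E via nl_idx
    card(P join E) = 3600*60/(40) = 5400
    cost = 2640 + 3600*6 + 5400 = 29640
step 4: join B via nl
    card(P join B) = 5400*100/(50) = 10800
    cost = 29640 + 5400*100 = 569640
step 5: join C via hash
    card(P join C) = 10800*80/(20) = 43200
    cost = 569640 + 2*80*7 + 10800 = 581560

581560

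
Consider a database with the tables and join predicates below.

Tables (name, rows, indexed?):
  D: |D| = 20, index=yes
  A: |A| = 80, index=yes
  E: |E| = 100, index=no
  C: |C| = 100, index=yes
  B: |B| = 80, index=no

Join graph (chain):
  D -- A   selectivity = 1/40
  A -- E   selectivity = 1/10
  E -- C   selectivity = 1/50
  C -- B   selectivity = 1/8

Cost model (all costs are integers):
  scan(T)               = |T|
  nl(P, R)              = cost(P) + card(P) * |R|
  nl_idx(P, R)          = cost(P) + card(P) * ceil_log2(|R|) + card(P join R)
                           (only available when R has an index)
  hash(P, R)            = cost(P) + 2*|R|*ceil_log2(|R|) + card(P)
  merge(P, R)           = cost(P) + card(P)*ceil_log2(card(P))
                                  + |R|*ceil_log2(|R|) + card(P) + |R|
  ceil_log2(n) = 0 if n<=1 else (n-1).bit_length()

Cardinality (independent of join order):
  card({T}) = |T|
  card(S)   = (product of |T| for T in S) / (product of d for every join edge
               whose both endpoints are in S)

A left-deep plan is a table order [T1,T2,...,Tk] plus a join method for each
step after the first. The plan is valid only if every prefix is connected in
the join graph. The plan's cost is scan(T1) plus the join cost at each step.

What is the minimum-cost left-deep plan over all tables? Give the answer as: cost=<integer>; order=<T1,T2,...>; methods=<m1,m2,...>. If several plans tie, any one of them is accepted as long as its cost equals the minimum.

Selinger DP (subsets sized 1..n):
  {D}: scan cost=20, card=20
  {A}: scan cost=80, card=80
  {E}: scan cost=100, card=100
  {C}: scan cost=100, card=100
  {B}: scan cost=80, card=80
  {AD}: card=40; try (A,nl_idx)→200, (D,hash)→360, (D,nl_idx)→520, (A,merge)→780, (D,merge)→840, (A,hash)→1160 …(+2); best=200 via (A,nl_idx)
  {AE}: card=800; try (A,hash)→1320, (E,merge)→1520, (A,merge)→1540, (E,hash)→1560, (A,nl_idx)→1600, (E,nl)→8080 …(+1); best=1320 via (A,hash)
  {CE}: card=200; try (C,nl_idx)→1000, (E,hash)→1600, (C,hash)→1600, (E,merge)→1700, (C,merge)→1700, (E,nl)→10100 …(+1); best=1000 via (C,nl_idx)
  {BC}: card=1000; try (B,hash)→1320, (C,merge)→1520, (B,merge)→1540, (C,hash)→1560, (C,nl_idx)→1640, (C,nl)→8080 …(+1); best=1320 via (B,hash)
  {ADE}: card=400; try (E,merge)→1280, (E,hash)→1640, (D,hash)→2320, (E,nl)→4200, (D,nl_idx)→5720, (D,merge)→10240 …(+1); best=1280 via (E,merge)
  {ACE}: card=1600; try (A,hash)→2320, (A,merge)→3440, (C,hash)→3520, (A,nl_idx)→4000, (C,nl_idx)→8520, (C,merge)→10920 …(+2); best=2320 via (A,hash)
  {BCE}: card=2000; try (B,hash)→2320, (B,merge)→3440, (E,hash)→3720, (E,merge)→13120, (B,nl)→17000, (E,nl)→101320; best=2320 via (B,hash)
  {ACDE}: card=800; try (C,hash)→3080, (D,hash)→4120, (C,nl_idx)→4880, (C,merge)→6080, (D,nl_idx)→11120, (D,merge)→21640 …(+2); best=3080 via (C,hash)
  {ABCE}: card=16000; try (B,hash)→5040, (A,hash)→5440, (B,merge)→22160, (A,merge)→26960, (A,nl_idx)→32320, (B,nl)→130320 …(+1); best=5040 via (B,hash)
  {ABCDE}: card=8000; try (B,hash)→5000, (B,merge)→12520, (D,hash)→21240, (B,nl)→67080, (D,nl_idx)→93040, (D,merge)→245160 …(+1); best=5000 via (B,hash)

cost=5000; order=D,A,E,C,B; methods=nl_idx,merge,hash,hash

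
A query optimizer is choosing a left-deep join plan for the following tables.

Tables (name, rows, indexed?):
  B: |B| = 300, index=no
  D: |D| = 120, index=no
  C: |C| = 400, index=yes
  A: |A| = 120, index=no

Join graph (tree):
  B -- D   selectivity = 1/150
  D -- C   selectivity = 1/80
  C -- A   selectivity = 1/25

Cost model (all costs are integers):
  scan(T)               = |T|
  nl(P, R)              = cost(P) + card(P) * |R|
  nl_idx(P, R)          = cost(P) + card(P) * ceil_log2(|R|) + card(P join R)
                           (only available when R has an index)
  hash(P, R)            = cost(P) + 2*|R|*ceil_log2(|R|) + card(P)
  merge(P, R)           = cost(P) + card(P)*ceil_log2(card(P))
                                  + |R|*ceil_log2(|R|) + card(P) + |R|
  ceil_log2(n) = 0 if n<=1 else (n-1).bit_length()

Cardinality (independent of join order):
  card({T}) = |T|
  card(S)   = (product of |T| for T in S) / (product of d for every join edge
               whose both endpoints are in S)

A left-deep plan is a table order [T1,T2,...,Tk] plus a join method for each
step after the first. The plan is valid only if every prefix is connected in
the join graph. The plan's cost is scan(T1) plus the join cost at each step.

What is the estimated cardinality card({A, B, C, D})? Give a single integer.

Tables in S: A(120), B(300), C(400), D(120)
Edges inside S: B-D(d=150), D-C(d=80), C-A(d=25)
numerator = 120 * 300 * 400 * 120 = 1728000000
denominator = 150 * 80 * 25 = 300000
card(S) = 1728000000 / 300000 = 5760

5760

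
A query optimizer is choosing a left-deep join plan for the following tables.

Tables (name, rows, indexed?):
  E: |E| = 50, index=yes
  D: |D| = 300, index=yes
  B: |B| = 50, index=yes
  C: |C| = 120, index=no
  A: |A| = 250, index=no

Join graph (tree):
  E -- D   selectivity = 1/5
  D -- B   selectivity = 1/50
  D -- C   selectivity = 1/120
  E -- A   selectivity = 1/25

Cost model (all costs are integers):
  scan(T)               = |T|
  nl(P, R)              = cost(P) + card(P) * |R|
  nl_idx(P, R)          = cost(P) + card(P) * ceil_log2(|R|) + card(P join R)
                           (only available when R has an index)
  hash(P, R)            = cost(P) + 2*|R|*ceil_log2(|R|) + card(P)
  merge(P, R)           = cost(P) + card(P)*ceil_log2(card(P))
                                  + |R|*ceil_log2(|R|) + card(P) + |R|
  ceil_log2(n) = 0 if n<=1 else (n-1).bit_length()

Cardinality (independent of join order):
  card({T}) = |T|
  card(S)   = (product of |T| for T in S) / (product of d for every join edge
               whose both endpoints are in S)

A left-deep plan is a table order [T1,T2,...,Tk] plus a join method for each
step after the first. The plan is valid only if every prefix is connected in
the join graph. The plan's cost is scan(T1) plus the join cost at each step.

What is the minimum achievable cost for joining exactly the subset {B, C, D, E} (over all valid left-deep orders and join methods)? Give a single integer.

3300

Selinger DP over subsets of {B,C,D,E}:
  {E}: scan cost=50, card=50
  {D}: scan cost=300, card=300
  {B}: scan cost=50, card=50
  {C}: scan cost=120, card=120
  {DE}: card=3000; try (E,hash)→1200, (D,merge)→3400, (D,nl_idx)→3500, (E,merge)→3650, (E,nl_idx)→5100, (D,hash)→5500 …(+2); best=1200 via (E,hash)
  {BD}: card=300; try (D,nl_idx)→800, (B,hash)→1200, (B,nl_idx)→2400, (D,merge)→3400, (B,merge)→3650, (D,hash)→5500 …(+2); best=800 via (D,nl_idx)
  {CD}: card=300; try (D,nl_idx)→1500, (C,hash)→2280, (D,merge)→4080, (C,merge)→4260, (D,hash)→5640, (D,nl)→36120 …(+1); best=1500 via (D,nl_idx)
  {BDE}: card=3000; try (E,hash)→1700, (E,merge)→4150, (B,hash)→4800, (E,nl_idx)→5600, (E,nl)→15800, (B,nl_idx)→22200 …(+2); best=1700 via (E,hash)
  {CDE}: card=3000; try (E,hash)→2400, (E,merge)→4850, (C,hash)→5880, (E,nl_idx)→6300, (E,nl)→16500, (C,merge)→41160 …(+1); best=2400 via (E,hash)
  {BCD}: card=300; try (B,hash)→2400, (C,hash)→2780, (B,nl_idx)→3600, (C,merge)→4760, (B,merge)→4850, (B,nl)→16500 …(+1); best=2400 via (B,hash)
  {BCDE}: card=3000; try (E,hash)→3300, (E,merge)→5750, (B,hash)→6000, (C,hash)→6380, (E,nl_idx)→7200, (E,nl)→17400 …(+5); best=3300 via (E,hash)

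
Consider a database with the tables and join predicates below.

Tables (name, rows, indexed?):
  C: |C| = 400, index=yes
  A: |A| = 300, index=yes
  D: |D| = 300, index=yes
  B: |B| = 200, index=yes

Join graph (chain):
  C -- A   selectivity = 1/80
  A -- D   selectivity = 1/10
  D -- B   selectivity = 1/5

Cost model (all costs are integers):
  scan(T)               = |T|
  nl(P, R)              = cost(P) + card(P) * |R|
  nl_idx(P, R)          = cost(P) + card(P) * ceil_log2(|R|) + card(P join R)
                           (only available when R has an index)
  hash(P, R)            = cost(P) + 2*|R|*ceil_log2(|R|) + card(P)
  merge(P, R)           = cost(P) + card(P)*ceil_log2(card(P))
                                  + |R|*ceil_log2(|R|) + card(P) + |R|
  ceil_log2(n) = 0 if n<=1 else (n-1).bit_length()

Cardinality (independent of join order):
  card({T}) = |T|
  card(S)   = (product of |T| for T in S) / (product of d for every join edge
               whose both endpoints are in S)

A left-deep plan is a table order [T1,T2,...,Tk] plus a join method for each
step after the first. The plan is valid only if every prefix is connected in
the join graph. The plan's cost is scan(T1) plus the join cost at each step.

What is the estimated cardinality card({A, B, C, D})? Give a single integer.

Tables in S: A(300), B(200), C(400), D(300)
Edges inside S: C-A(d=80), A-D(d=10), D-B(d=5)
numerator = 300 * 200 * 400 * 300 = 7200000000
denominator = 80 * 10 * 5 = 4000
card(S) = 7200000000 / 4000 = 1800000

1800000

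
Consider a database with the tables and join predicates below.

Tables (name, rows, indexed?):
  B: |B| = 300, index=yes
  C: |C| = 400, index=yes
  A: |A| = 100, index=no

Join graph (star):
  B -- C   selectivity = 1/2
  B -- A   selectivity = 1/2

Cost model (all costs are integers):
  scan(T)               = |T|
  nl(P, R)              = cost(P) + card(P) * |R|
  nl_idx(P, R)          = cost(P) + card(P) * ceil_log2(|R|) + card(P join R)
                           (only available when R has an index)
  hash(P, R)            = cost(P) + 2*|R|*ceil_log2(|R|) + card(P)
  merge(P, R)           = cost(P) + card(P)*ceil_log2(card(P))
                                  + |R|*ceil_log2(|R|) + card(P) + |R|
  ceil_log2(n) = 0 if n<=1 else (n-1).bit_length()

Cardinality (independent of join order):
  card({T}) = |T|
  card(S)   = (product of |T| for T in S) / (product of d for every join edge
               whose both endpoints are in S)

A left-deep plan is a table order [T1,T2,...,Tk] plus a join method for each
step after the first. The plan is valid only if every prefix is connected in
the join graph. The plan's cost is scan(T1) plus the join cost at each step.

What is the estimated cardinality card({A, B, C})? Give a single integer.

3000000

Tables in S: A(100), B(300), C(400)
Edges inside S: B-C(d=2), B-A(d=2)
numerator = 100 * 300 * 400 = 12000000
denominator = 2 * 2 = 4
card(S) = 12000000 / 4 = 3000000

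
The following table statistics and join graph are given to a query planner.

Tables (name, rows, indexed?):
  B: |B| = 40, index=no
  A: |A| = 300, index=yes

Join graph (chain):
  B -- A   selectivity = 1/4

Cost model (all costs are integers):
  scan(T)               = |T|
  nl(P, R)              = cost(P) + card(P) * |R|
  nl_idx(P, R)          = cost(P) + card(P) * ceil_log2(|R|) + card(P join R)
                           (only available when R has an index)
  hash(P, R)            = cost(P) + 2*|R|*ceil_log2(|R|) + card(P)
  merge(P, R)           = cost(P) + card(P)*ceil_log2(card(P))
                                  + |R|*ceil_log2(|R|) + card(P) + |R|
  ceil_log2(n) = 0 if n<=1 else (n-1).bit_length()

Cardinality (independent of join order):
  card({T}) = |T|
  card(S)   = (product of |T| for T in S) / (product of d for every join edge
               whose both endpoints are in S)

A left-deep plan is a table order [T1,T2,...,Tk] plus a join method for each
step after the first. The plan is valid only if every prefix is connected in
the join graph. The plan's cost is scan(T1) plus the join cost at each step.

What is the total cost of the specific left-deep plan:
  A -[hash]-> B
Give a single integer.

step 1: scan A: cost=300, card=300
step 2: join B via hash
    card(P join B) = 300*40/(4) = 3000
    cost = 300 + 2*40*6 + 300 = 1080

1080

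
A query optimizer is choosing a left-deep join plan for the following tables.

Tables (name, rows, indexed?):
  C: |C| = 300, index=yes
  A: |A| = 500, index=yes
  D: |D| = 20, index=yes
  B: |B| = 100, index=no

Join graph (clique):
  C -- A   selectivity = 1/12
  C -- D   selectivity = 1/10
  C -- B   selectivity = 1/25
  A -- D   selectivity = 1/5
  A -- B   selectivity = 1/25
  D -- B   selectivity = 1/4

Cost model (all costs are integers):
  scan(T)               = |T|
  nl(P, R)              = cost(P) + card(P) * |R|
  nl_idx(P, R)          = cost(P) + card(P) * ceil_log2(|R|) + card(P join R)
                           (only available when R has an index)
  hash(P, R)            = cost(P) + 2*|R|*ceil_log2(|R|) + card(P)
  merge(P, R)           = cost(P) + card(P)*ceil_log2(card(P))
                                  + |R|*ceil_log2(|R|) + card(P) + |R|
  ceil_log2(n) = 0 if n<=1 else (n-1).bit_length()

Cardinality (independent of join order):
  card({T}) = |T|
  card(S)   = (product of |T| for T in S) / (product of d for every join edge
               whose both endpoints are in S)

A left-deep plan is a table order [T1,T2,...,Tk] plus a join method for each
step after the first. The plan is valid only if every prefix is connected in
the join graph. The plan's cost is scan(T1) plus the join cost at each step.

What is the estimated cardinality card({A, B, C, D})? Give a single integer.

Tables in S: A(500), B(100), C(300), D(20)
Edges inside S: C-A(d=12), C-D(d=10), C-B(d=25), A-D(d=5), A-B(d=25), D-B(d=4)
numerator = 500 * 100 * 300 * 20 = 300000000
denominator = 12 * 10 * 25 * 5 * 25 * 4 = 1500000
card(S) = 300000000 / 1500000 = 200

200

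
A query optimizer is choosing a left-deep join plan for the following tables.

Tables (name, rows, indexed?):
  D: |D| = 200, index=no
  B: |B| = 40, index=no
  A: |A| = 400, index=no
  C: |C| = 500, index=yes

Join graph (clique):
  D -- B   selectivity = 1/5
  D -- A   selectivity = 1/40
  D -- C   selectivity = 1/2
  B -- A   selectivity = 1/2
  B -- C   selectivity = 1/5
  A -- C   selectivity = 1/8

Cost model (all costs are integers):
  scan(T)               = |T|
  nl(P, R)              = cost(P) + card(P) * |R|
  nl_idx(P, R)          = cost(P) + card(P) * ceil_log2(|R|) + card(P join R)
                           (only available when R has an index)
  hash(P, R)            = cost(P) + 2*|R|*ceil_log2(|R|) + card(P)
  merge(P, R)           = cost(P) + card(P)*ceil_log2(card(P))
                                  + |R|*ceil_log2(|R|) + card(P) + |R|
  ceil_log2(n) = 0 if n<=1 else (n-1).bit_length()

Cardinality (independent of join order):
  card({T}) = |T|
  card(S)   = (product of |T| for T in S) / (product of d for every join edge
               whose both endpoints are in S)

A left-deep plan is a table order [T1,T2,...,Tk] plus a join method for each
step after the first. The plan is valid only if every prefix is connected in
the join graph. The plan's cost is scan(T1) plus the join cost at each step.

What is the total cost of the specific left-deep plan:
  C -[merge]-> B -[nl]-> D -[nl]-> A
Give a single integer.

step 1: scan C: cost=500, card=500
step 2: join B via merge
    card(P join B) = 500*40/(5) = 4000
    cost = 500 + 500*9 + 40*6 + 500 + 40 = 5780
step 3: join D via nl
    card(P join D) = 4000*200/(5*2) = 80000
    cost = 5780 + 4000*200 = 805780
step 4: join A via nl
    card(P join A) = 80000*400/(40*2*8) = 50000
    cost = 805780 + 80000*400 = 32805780

32805780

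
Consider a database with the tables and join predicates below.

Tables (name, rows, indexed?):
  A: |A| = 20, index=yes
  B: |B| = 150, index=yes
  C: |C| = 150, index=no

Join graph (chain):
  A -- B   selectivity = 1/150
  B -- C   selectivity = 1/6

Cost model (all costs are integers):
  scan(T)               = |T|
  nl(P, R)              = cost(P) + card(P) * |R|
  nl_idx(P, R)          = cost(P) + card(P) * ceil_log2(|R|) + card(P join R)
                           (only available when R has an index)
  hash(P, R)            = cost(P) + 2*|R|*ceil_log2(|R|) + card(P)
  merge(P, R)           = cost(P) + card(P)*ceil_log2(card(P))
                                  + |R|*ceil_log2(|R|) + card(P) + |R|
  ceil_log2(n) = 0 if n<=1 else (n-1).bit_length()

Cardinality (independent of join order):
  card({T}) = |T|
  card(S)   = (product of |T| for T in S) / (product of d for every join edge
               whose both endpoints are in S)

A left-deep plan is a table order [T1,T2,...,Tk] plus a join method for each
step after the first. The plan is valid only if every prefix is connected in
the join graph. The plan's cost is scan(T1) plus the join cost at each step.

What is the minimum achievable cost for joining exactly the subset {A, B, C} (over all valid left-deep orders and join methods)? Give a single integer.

Selinger DP over subsets of {A,B,C}:
  {A}: scan cost=20, card=20
  {B}: scan cost=150, card=150
  {C}: scan cost=150, card=150
  {AB}: card=20; try (B,nl_idx)→200, (A,hash)→500, (A,nl_idx)→920, (B,merge)→1490, (A,merge)→1620, (B,hash)→2440 …(+2); best=200 via (B,nl_idx)
  {BC}: card=3750; try (C,hash)→2700, (B,hash)→2700, (C,merge)→2850, (B,merge)→2850, (B,nl_idx)→5100, (C,nl)→22650 …(+1); best=2700 via (C,hash)
  {ABC}: card=500; try (C,merge)→1670, (C,hash)→2620, (C,nl)→3200, (A,hash)→6650, (A,nl_idx)→21950, (A,merge)→51570 …(+1); best=1670 via (C,merge)

1670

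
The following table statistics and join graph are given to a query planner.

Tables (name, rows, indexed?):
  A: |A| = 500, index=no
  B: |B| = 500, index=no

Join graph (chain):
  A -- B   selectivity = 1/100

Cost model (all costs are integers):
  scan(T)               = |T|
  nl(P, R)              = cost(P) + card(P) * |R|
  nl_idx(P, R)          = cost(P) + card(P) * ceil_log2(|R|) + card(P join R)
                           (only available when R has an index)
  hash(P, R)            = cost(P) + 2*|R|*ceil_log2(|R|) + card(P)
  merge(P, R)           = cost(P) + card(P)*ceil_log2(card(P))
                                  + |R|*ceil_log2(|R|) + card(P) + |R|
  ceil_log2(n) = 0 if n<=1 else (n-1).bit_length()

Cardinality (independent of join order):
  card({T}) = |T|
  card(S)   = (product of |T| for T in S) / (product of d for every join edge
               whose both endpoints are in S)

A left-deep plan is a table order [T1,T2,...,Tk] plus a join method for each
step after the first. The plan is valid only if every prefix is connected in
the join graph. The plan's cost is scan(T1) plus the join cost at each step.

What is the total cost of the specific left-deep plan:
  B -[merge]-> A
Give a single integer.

step 1: scan B: cost=500, card=500
step 2: join A via merge
    card(P join A) = 500*500/(100) = 2500
    cost = 500 + 500*9 + 500*9 + 500 + 500 = 10500

10500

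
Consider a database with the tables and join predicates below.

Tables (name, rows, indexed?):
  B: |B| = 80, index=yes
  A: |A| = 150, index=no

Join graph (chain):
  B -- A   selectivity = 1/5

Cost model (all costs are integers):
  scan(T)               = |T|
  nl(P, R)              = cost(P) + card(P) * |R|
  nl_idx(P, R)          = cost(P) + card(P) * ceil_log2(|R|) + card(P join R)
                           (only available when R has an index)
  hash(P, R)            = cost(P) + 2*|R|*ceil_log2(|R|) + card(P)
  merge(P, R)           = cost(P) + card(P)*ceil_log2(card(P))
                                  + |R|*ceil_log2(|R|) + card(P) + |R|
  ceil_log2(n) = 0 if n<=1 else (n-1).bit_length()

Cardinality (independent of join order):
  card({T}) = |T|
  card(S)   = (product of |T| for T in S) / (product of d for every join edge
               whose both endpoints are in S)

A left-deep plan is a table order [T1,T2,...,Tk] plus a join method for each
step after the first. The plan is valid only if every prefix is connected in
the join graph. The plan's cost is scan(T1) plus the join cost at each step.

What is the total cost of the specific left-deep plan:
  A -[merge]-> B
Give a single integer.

step 1: scan A: cost=150, card=150
step 2: join B via merge
    card(P join B) = 150*80/(5) = 2400
    cost = 150 + 150*8 + 80*7 + 150 + 80 = 2140

2140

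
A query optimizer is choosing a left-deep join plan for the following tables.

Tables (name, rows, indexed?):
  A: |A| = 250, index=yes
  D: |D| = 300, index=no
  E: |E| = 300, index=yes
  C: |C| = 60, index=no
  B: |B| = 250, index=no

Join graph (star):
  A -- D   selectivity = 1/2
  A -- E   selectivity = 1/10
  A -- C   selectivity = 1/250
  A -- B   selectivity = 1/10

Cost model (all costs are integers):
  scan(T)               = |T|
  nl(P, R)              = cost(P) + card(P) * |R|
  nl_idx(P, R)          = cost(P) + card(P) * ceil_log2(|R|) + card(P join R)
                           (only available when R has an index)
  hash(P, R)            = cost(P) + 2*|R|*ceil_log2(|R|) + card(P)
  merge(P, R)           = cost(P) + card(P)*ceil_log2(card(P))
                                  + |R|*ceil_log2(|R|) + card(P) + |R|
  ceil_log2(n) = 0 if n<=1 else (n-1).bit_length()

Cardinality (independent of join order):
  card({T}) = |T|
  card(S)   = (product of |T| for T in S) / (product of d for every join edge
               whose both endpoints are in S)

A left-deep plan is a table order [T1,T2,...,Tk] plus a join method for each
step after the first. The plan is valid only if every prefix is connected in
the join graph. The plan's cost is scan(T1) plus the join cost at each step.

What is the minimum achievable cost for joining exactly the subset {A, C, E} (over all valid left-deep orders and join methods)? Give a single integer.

2940

Selinger DP over subsets of {A,C,E}:
  {A}: scan cost=250, card=250
  {E}: scan cost=300, card=300
  {C}: scan cost=60, card=60
  {AE}: card=7500; try (A,hash)→4600, (E,merge)→5500, (A,merge)→5550, (E,hash)→5900, (E,nl_idx)→10000, (A,nl_idx)→10200 …(+2); best=4600 via (A,hash)
  {AC}: card=60; try (A,nl_idx)→600, (C,hash)→1220, (A,merge)→2730, (C,merge)→2920, (A,hash)→4120, (A,nl)→15060 …(+1); best=600 via (A,nl_idx)
  {ACE}: card=1800; try (E,nl_idx)→2940, (E,merge)→4020, (E,hash)→6060, (C,hash)→12820, (E,nl)→18600, (C,merge)→110020 …(+1); best=2940 via (E,nl_idx)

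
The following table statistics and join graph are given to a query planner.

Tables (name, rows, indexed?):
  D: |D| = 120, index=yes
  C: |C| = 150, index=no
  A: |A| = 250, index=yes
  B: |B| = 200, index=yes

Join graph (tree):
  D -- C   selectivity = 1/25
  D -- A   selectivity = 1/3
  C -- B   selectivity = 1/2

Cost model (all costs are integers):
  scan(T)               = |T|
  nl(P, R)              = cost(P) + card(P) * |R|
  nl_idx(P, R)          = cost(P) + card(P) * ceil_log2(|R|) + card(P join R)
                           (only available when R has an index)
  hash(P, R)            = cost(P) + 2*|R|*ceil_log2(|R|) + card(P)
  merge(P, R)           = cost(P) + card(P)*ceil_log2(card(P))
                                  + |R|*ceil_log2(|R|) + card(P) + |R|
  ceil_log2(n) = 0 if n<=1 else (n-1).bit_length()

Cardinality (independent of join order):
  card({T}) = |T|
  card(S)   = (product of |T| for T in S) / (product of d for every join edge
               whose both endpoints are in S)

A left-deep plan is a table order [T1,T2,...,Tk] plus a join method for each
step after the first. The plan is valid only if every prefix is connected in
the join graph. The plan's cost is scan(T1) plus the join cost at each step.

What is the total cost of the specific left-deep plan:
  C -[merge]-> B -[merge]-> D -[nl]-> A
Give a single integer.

step 1: scan C: cost=150, card=150
step 2: join B via merge
    card(P join B) = 150*200/(2) = 15000
    cost = 150 + 150*8 + 200*8 + 150 + 200 = 3300
step 3: join D via merge
    card(P join D) = 15000*120/(25) = 72000
    cost = 3300 + 15000*14 + 120*7 + 15000 + 120 = 229260
step 4: join A via nl
    card(P join A) = 72000*250/(3) = 6000000
    cost = 229260 + 72000*250 = 18229260

18229260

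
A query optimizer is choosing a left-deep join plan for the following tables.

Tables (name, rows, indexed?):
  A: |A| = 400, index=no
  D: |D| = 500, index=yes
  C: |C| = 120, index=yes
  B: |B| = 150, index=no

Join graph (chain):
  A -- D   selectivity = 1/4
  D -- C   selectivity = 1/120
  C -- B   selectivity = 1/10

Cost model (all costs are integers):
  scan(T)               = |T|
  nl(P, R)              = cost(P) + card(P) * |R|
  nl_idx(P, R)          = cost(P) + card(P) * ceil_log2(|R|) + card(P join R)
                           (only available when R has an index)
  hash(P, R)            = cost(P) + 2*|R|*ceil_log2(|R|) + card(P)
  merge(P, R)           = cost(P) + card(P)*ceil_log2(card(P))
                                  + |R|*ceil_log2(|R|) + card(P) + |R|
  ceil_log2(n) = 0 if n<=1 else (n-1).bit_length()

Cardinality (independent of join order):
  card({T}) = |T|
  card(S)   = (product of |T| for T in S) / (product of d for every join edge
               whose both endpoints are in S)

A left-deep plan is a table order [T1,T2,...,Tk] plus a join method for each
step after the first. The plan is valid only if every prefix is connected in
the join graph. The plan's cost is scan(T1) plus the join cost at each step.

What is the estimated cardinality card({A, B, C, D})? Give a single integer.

Tables in S: A(400), B(150), C(120), D(500)
Edges inside S: A-D(d=4), D-C(d=120), C-B(d=10)
numerator = 400 * 150 * 120 * 500 = 3600000000
denominator = 4 * 120 * 10 = 4800
card(S) = 3600000000 / 4800 = 750000

750000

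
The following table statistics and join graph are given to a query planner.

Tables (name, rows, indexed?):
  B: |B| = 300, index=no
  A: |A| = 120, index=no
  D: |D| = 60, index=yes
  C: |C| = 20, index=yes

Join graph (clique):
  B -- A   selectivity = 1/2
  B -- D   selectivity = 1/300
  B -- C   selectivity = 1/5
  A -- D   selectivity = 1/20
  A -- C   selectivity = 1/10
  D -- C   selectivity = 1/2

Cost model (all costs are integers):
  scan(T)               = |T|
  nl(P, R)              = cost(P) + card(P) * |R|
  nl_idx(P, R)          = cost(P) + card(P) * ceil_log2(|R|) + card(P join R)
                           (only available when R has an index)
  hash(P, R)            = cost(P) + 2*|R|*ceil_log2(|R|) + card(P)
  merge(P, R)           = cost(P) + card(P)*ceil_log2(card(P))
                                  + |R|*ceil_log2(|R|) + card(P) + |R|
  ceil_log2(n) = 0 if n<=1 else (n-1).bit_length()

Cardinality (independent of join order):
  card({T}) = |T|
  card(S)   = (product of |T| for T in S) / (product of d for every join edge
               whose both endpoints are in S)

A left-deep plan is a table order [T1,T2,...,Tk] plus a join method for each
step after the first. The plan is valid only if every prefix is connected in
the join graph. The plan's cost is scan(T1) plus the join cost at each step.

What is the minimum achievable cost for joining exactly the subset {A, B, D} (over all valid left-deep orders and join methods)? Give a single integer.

2700

Selinger DP over subsets of {A,B,D}:
  {B}: scan cost=300, card=300
  {A}: scan cost=120, card=120
  {D}: scan cost=60, card=60
  {AB}: card=18000; try (A,hash)→2280, (B,merge)→4080, (A,merge)→4260, (B,hash)→5640, (B,nl)→36120, (A,nl)→36300; best=2280 via (A,hash)
  {BD}: card=60; try (D,hash)→1320, (D,nl_idx)→2160, (B,merge)→3480, (D,merge)→3720, (B,hash)→5520, (B,nl)→18060 …(+1); best=1320 via (D,hash)
  {AD}: card=360; try (D,hash)→960, (D,nl_idx)→1200, (A,merge)→1440, (D,merge)→1500, (A,hash)→1800, (A,nl)→7260 …(+1); best=960 via (D,hash)
  {ABD}: card=180; try (A,merge)→2700, (A,hash)→3060, (B,hash)→6720, (B,merge)→7560, (A,nl)→8520, (D,hash)→21000 …(+4); best=2700 via (A,merge)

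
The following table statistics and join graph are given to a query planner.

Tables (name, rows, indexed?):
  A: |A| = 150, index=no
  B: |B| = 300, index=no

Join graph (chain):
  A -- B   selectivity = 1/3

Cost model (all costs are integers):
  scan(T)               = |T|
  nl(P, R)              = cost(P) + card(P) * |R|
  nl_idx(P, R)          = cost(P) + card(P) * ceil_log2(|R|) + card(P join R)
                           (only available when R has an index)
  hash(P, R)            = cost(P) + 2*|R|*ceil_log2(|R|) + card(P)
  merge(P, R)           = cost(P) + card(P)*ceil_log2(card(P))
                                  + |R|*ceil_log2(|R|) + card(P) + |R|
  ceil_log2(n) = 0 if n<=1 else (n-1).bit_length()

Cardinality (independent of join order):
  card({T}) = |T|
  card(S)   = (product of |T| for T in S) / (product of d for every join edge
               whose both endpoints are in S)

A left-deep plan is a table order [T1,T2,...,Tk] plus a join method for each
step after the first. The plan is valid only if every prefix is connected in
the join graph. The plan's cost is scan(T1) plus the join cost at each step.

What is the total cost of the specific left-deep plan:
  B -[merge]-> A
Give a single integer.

step 1: scan B: cost=300, card=300
step 2: join A via merge
    card(P join A) = 300*150/(3) = 15000
    cost = 300 + 300*9 + 150*8 + 300 + 150 = 4650

4650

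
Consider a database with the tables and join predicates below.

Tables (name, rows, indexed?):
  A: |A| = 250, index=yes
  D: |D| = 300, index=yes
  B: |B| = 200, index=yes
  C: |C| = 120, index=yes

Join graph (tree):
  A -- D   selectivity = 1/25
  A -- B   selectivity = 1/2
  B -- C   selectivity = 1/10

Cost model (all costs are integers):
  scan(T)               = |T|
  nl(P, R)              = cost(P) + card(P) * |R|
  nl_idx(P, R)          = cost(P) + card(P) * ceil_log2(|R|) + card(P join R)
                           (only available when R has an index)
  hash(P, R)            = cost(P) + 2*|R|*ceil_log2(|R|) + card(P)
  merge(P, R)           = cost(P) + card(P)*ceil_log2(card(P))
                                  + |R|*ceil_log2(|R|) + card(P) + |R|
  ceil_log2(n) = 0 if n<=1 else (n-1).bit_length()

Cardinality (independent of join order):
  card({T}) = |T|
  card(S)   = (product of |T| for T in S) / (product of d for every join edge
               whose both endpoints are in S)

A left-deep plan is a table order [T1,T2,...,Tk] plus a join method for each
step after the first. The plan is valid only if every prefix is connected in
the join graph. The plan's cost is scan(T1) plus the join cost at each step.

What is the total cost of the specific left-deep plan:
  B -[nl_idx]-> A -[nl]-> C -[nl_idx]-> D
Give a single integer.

step 1: scan B: cost=200, card=200
step 2: join A via nl_idx
    card(P join A) = 200*250/(2) = 25000
    cost = 200 + 200*8 + 25000 = 26800
step 3: join C via nl
    card(P join C) = 25000*120/(10) = 300000
    cost = 26800 + 25000*120 = 3026800
step 4: join D via nl_idx
    card(P join D) = 300000*300/(25) = 3600000
    cost = 3026800 + 300000*9 + 3600000 = 9326800

9326800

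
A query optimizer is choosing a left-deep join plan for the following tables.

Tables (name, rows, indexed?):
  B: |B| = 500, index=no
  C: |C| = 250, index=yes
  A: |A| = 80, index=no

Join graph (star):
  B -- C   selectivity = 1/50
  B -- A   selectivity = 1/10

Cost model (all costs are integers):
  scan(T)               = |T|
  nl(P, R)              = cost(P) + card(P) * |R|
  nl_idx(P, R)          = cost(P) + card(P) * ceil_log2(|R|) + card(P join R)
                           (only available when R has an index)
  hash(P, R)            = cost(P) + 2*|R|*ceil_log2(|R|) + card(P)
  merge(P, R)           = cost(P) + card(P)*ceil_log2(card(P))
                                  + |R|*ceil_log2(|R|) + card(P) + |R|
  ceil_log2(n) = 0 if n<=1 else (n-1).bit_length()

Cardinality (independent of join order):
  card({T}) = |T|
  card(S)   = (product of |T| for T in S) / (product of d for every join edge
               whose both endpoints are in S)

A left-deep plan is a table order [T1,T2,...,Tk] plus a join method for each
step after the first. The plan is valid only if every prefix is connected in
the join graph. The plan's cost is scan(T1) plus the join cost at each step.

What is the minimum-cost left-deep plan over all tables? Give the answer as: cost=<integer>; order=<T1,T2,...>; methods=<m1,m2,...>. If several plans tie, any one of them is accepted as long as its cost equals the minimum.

cost=8620; order=B,C,A; methods=hash,hash

Selinger DP (subsets sized 1..n):
  {B}: scan cost=500, card=500
  {C}: scan cost=250, card=250
  {A}: scan cost=80, card=80
  {BC}: card=2500; try (C,hash)→5000, (C,nl_idx)→7000, (B,merge)→7500, (C,merge)→7750, (B,hash)→9500, (B,nl)→125250 …(+1); best=5000 via (C,hash)
  {AB}: card=4000; try (A,hash)→2120, (B,merge)→5720, (A,merge)→6140, (B,hash)→9160, (B,nl)→40080, (A,nl)→40500; best=2120 via (A,hash)
  {ABC}: card=20000; try (A,hash)→8620, (C,hash)→10120, (A,merge)→38140, (C,nl_idx)→54120, (C,merge)→56370, (A,nl)→205000 …(+1); best=8620 via (A,hash)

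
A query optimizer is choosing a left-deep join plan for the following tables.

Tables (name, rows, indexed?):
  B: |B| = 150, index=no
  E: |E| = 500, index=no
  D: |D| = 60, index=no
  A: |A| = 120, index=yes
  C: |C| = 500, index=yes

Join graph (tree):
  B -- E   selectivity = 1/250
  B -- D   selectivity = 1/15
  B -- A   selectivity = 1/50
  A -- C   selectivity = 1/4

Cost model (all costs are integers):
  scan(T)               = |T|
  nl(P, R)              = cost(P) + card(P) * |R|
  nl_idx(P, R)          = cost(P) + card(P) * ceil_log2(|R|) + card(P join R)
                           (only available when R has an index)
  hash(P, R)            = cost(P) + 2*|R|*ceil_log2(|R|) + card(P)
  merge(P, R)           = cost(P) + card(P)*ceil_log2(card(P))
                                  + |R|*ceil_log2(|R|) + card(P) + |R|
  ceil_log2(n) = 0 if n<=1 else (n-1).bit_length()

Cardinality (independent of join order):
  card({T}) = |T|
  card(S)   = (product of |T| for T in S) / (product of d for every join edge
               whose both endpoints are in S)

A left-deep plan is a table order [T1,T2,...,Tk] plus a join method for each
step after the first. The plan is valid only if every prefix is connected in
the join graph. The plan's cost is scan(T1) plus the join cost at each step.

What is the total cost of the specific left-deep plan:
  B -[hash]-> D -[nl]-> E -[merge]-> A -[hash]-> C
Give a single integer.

step 1: scan B: cost=150, card=150
step 2: join D via hash
    card(P join D) = 150*60/(15) = 600
    cost = 150 + 2*60*6 + 150 = 1020
step 3: join E via nl
    card(P join E) = 600*500/(250) = 1200
    cost = 1020 + 600*500 = 301020
step 4: join A via merge
    card(P join A) = 1200*120/(50) = 2880
    cost = 301020 + 1200*11 + 120*7 + 1200 + 120 = 316380
step 5: join C via hash
    card(P join C) = 2880*500/(4) = 360000
    cost = 316380 + 2*500*9 + 2880 = 328260

328260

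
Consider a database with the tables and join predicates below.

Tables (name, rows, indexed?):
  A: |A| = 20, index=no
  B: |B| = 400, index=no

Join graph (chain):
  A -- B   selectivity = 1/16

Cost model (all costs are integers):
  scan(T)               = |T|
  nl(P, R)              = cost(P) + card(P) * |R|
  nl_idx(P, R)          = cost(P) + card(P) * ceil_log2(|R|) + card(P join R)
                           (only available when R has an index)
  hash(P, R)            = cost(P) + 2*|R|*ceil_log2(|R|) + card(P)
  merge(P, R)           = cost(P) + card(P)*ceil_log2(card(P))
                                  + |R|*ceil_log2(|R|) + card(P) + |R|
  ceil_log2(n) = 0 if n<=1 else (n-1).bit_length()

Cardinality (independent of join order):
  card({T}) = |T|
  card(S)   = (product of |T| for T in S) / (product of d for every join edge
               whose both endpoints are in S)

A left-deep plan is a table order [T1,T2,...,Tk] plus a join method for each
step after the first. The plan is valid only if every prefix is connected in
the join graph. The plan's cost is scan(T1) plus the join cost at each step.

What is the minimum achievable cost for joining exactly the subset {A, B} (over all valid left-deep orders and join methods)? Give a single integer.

Selinger DP over subsets of {A,B}:
  {A}: scan cost=20, card=20
  {B}: scan cost=400, card=400
  {AB}: card=500; try (A,hash)→1000, (B,merge)→4140, (A,merge)→4520, (B,hash)→7240, (B,nl)→8020, (A,nl)→8400; best=1000 via (A,hash)

1000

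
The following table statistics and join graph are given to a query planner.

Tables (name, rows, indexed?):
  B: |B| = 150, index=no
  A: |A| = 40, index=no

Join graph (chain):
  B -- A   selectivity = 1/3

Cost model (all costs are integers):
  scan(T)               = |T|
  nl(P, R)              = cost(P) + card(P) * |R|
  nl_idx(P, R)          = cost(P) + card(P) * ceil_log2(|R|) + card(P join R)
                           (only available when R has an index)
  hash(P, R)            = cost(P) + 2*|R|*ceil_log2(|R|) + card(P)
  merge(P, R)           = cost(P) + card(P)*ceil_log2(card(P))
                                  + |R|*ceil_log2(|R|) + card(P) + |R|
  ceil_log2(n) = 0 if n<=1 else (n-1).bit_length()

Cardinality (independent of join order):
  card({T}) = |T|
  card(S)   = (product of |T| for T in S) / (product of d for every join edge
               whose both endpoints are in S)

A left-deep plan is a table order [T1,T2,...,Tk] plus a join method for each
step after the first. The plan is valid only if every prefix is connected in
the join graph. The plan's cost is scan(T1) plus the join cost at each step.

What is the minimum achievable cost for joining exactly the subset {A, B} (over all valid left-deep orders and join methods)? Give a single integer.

780

Selinger DP over subsets of {A,B}:
  {B}: scan cost=150, card=150
  {A}: scan cost=40, card=40
  {AB}: card=2000; try (A,hash)→780, (B,merge)→1670, (A,merge)→1780, (B,hash)→2480, (B,nl)→6040, (A,nl)→6150; best=780 via (A,hash)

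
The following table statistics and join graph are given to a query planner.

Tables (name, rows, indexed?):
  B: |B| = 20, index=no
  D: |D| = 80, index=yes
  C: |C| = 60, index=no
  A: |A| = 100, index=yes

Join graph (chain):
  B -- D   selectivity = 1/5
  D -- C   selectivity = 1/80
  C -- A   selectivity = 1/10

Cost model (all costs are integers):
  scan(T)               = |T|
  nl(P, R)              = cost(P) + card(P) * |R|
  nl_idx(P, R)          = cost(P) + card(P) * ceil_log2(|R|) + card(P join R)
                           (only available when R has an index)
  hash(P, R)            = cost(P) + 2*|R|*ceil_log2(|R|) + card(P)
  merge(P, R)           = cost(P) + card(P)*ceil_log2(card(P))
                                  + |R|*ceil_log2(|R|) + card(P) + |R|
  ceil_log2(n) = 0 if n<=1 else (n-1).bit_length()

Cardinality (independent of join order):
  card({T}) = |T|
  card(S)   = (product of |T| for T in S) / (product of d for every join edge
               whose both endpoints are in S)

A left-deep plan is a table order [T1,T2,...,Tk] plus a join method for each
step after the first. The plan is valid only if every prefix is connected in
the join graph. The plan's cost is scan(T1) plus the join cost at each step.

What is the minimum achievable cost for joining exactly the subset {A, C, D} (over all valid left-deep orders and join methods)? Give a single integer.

Selinger DP over subsets of {A,C,D}:
  {D}: scan cost=80, card=80
  {C}: scan cost=60, card=60
  {A}: scan cost=100, card=100
  {CD}: card=60; try (D,nl_idx)→540, (C,hash)→880, (D,merge)→1120, (C,merge)→1140, (D,hash)→1240, (D,nl)→4860 …(+1); best=540 via (D,nl_idx)
  {AC}: card=600; try (C,hash)→920, (A,nl_idx)→1080, (A,merge)→1280, (C,merge)→1320, (A,hash)→1520, (A,nl)→6060 …(+1); best=920 via (C,hash)
  {ACD}: card=600; try (A,nl_idx)→1560, (A,merge)→1760, (A,hash)→2000, (D,hash)→2640, (D,nl_idx)→5720, (A,nl)→6540 …(+2); best=1560 via (A,nl_idx)

1560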